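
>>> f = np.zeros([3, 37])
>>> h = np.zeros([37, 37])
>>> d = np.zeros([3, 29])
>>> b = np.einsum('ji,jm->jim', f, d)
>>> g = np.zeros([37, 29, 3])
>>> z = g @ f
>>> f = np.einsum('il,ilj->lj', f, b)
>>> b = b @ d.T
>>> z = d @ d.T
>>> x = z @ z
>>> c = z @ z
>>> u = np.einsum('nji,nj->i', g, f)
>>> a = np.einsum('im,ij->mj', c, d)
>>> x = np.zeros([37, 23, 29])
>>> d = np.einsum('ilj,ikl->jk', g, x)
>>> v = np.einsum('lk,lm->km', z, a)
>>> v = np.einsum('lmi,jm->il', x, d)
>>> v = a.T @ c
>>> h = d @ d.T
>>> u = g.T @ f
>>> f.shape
(37, 29)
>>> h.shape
(3, 3)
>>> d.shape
(3, 23)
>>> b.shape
(3, 37, 3)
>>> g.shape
(37, 29, 3)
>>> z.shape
(3, 3)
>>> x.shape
(37, 23, 29)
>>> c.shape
(3, 3)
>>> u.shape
(3, 29, 29)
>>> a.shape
(3, 29)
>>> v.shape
(29, 3)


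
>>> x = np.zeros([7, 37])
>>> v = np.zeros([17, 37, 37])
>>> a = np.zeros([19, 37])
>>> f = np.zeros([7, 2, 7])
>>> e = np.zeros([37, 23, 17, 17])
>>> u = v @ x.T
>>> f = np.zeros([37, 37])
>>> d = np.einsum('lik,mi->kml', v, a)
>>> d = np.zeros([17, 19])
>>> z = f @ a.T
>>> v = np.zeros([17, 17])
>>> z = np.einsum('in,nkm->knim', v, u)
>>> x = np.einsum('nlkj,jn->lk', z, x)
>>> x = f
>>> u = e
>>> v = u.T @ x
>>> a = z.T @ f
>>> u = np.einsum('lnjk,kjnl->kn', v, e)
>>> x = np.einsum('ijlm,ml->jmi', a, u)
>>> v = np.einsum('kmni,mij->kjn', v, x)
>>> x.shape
(17, 37, 7)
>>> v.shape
(17, 7, 23)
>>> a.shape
(7, 17, 17, 37)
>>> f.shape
(37, 37)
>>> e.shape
(37, 23, 17, 17)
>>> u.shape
(37, 17)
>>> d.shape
(17, 19)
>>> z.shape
(37, 17, 17, 7)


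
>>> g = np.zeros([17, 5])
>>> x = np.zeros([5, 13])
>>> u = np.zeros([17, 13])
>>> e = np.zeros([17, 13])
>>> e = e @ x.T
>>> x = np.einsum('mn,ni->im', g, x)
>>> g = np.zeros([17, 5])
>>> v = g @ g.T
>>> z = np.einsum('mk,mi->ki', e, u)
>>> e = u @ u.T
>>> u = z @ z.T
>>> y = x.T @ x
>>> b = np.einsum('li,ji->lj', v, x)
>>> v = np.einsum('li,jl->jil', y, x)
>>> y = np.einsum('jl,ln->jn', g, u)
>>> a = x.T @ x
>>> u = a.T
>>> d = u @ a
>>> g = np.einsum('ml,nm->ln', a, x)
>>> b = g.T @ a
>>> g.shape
(17, 13)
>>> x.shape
(13, 17)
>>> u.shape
(17, 17)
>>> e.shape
(17, 17)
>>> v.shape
(13, 17, 17)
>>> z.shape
(5, 13)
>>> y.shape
(17, 5)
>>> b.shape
(13, 17)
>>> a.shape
(17, 17)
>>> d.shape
(17, 17)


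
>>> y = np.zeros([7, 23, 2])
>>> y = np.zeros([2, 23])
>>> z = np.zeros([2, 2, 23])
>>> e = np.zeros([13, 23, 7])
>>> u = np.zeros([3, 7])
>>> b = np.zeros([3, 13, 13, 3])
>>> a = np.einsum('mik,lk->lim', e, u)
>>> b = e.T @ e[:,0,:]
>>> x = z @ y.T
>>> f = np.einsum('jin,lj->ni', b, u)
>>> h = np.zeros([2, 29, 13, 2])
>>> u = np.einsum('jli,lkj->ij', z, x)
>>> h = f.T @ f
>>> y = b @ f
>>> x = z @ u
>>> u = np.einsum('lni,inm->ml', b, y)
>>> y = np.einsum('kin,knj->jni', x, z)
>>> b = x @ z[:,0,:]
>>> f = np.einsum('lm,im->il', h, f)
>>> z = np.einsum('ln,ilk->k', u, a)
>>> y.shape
(23, 2, 2)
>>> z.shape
(13,)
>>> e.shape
(13, 23, 7)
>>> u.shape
(23, 7)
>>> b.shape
(2, 2, 23)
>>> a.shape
(3, 23, 13)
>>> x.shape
(2, 2, 2)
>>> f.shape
(7, 23)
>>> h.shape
(23, 23)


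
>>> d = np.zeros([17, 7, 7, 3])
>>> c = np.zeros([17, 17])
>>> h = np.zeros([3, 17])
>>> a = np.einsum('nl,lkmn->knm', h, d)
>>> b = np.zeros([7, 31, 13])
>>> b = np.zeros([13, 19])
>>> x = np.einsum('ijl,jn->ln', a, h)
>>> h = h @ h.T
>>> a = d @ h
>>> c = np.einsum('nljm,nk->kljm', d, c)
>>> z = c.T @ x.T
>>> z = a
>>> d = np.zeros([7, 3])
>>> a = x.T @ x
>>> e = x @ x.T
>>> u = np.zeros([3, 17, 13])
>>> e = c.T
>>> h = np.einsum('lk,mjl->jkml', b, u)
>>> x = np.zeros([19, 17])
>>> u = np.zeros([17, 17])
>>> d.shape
(7, 3)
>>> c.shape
(17, 7, 7, 3)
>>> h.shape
(17, 19, 3, 13)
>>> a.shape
(17, 17)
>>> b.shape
(13, 19)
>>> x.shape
(19, 17)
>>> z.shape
(17, 7, 7, 3)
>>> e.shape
(3, 7, 7, 17)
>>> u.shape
(17, 17)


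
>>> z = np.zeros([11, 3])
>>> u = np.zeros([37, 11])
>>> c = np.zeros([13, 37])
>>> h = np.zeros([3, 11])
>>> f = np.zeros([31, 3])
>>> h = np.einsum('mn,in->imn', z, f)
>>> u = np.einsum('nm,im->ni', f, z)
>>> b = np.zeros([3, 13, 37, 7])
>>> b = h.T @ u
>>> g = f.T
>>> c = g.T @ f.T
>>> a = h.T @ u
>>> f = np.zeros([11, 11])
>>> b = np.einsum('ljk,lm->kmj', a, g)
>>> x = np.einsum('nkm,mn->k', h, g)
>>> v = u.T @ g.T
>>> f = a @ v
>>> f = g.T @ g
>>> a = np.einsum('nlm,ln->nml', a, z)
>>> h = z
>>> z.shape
(11, 3)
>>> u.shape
(31, 11)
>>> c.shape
(31, 31)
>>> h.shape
(11, 3)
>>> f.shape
(31, 31)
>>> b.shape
(11, 31, 11)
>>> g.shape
(3, 31)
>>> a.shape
(3, 11, 11)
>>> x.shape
(11,)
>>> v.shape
(11, 3)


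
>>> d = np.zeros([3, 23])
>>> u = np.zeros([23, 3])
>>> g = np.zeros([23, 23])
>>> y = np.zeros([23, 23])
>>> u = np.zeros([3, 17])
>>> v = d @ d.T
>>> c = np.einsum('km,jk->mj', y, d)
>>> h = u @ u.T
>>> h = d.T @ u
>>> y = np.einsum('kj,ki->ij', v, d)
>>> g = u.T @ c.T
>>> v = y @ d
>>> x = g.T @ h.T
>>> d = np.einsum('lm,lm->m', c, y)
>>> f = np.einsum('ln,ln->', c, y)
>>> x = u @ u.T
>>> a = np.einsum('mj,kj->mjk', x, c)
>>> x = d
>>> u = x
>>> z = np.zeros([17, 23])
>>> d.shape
(3,)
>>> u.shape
(3,)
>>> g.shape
(17, 23)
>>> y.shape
(23, 3)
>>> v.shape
(23, 23)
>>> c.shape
(23, 3)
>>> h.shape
(23, 17)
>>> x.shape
(3,)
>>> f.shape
()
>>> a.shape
(3, 3, 23)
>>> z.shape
(17, 23)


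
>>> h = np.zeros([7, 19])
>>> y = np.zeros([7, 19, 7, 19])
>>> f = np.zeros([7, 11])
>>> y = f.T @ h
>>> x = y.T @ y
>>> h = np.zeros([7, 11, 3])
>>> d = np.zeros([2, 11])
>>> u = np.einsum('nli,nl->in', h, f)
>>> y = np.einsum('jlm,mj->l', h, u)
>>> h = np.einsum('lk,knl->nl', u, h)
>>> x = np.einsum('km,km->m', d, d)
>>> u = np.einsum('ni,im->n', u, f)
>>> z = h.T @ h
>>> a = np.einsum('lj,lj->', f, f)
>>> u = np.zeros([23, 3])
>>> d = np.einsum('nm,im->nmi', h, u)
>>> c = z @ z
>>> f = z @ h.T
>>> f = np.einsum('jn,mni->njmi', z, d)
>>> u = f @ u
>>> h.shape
(11, 3)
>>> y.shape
(11,)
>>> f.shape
(3, 3, 11, 23)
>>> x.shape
(11,)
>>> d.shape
(11, 3, 23)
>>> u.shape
(3, 3, 11, 3)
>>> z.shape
(3, 3)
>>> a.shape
()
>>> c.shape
(3, 3)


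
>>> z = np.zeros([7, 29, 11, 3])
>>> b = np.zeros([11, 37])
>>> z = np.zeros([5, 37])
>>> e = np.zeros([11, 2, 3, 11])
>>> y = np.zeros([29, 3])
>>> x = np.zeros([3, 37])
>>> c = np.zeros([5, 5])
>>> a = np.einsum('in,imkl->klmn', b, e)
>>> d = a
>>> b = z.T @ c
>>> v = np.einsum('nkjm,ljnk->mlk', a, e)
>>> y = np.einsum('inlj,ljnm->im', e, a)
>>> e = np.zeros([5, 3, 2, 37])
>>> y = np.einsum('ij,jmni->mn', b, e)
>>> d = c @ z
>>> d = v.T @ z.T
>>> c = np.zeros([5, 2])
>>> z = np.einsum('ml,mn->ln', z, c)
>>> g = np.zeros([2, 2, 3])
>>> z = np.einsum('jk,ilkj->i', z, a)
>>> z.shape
(3,)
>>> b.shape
(37, 5)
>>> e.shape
(5, 3, 2, 37)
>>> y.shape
(3, 2)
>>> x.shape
(3, 37)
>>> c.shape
(5, 2)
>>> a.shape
(3, 11, 2, 37)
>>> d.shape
(11, 11, 5)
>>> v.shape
(37, 11, 11)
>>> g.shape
(2, 2, 3)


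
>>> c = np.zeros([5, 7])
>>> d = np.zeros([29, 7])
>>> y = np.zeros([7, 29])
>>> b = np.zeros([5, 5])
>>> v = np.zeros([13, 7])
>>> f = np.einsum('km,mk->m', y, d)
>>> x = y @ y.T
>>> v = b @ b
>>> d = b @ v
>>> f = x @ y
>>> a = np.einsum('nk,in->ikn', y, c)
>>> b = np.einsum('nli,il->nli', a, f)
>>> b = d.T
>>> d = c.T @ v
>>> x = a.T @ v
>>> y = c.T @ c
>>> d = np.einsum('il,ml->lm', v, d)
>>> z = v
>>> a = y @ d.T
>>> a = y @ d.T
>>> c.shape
(5, 7)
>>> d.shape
(5, 7)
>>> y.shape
(7, 7)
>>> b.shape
(5, 5)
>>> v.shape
(5, 5)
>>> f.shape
(7, 29)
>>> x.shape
(7, 29, 5)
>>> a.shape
(7, 5)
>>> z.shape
(5, 5)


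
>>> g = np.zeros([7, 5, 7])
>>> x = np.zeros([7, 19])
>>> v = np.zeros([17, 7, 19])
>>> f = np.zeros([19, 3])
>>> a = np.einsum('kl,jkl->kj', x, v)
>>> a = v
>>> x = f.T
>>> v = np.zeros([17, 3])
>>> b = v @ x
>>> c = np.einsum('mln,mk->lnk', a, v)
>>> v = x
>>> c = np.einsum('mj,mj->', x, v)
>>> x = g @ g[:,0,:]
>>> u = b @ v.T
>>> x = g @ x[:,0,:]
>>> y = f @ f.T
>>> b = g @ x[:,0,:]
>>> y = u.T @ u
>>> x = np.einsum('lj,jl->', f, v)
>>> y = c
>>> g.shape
(7, 5, 7)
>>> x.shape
()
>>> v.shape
(3, 19)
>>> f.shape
(19, 3)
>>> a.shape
(17, 7, 19)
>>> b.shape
(7, 5, 7)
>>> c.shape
()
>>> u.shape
(17, 3)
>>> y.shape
()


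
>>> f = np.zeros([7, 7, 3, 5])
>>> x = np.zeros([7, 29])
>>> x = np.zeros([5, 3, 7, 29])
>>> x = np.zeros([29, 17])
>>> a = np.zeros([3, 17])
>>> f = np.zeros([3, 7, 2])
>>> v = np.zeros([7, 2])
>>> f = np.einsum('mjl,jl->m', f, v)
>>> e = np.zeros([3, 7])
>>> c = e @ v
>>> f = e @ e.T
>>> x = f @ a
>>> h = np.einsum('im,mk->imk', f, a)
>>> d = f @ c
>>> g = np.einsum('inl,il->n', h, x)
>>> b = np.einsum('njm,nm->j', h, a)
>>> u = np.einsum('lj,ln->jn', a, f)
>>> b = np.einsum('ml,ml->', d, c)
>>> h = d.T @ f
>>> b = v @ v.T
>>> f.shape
(3, 3)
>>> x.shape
(3, 17)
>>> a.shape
(3, 17)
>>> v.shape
(7, 2)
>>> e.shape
(3, 7)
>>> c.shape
(3, 2)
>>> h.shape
(2, 3)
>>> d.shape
(3, 2)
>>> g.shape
(3,)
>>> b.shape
(7, 7)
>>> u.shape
(17, 3)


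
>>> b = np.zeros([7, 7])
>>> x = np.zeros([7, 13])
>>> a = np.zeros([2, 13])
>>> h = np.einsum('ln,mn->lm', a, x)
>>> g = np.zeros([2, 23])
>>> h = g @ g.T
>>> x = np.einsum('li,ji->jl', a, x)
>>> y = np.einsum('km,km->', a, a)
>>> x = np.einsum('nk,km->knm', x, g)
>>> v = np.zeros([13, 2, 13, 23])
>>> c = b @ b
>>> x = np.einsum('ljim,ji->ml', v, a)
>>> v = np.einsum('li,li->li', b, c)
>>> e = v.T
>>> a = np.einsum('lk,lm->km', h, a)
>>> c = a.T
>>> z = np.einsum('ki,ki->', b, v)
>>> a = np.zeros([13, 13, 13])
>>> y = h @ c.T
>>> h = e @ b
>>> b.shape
(7, 7)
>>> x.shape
(23, 13)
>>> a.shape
(13, 13, 13)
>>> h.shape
(7, 7)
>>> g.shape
(2, 23)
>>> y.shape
(2, 13)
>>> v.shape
(7, 7)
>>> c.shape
(13, 2)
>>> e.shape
(7, 7)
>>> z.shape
()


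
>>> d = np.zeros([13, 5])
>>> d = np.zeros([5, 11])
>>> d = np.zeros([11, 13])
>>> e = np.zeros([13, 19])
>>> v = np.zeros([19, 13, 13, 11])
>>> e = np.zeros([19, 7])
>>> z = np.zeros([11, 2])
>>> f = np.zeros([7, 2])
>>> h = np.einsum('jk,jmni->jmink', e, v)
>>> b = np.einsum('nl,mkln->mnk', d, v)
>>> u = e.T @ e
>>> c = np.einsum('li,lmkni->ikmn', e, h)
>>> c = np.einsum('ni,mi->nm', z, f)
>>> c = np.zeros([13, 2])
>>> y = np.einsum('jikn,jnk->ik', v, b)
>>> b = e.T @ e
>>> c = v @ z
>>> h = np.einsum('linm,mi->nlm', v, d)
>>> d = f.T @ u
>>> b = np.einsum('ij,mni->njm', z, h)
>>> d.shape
(2, 7)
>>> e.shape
(19, 7)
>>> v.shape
(19, 13, 13, 11)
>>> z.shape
(11, 2)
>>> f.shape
(7, 2)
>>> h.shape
(13, 19, 11)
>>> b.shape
(19, 2, 13)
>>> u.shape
(7, 7)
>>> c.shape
(19, 13, 13, 2)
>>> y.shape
(13, 13)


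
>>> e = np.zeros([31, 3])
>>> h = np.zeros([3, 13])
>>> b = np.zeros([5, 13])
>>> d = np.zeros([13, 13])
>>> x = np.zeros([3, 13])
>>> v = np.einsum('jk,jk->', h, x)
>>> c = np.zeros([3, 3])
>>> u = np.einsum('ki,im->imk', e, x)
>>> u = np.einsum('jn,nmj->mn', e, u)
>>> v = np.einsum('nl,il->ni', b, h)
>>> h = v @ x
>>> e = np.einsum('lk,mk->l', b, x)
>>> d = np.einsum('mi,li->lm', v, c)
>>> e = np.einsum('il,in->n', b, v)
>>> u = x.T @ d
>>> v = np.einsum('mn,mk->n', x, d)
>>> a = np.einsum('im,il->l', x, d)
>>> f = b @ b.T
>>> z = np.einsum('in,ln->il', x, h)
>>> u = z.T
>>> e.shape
(3,)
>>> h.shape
(5, 13)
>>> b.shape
(5, 13)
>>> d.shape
(3, 5)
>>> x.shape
(3, 13)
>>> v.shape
(13,)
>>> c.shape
(3, 3)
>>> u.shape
(5, 3)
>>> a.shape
(5,)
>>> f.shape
(5, 5)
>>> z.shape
(3, 5)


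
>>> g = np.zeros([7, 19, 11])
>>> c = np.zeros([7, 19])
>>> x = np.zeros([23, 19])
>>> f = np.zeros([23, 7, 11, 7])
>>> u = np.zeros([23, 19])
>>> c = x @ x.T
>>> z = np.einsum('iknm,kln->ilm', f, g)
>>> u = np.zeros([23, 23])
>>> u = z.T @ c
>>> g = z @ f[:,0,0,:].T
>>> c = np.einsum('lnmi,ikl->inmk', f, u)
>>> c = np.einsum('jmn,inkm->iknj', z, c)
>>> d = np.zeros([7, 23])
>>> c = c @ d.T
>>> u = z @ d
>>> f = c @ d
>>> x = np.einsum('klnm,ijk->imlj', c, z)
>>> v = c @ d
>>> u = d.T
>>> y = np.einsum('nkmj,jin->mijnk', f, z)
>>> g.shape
(23, 19, 23)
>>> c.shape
(7, 11, 7, 7)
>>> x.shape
(23, 7, 11, 19)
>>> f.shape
(7, 11, 7, 23)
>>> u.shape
(23, 7)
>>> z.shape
(23, 19, 7)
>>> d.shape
(7, 23)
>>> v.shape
(7, 11, 7, 23)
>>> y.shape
(7, 19, 23, 7, 11)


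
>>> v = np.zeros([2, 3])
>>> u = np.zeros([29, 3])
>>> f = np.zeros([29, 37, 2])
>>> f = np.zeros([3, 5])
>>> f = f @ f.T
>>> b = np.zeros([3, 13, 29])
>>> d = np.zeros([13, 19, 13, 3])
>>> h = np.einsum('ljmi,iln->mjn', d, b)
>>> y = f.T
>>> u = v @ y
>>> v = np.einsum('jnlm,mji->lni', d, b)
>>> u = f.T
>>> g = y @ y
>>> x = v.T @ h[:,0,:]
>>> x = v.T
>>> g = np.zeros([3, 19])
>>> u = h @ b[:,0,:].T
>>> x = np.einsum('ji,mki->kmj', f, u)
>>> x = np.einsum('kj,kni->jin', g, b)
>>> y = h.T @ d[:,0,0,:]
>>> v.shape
(13, 19, 29)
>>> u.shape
(13, 19, 3)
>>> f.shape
(3, 3)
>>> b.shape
(3, 13, 29)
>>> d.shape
(13, 19, 13, 3)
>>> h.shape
(13, 19, 29)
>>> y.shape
(29, 19, 3)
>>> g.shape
(3, 19)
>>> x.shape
(19, 29, 13)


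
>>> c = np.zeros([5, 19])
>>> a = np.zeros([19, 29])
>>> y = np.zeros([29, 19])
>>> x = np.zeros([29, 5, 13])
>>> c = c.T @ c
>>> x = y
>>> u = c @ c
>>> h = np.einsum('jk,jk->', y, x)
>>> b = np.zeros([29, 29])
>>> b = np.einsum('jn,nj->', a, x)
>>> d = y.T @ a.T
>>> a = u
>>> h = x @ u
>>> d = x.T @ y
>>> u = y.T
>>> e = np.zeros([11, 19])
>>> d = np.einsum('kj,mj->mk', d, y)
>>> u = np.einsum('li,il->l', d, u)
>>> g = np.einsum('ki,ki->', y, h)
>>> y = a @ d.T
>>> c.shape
(19, 19)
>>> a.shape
(19, 19)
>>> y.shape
(19, 29)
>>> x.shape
(29, 19)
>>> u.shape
(29,)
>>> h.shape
(29, 19)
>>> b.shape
()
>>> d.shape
(29, 19)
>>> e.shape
(11, 19)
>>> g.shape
()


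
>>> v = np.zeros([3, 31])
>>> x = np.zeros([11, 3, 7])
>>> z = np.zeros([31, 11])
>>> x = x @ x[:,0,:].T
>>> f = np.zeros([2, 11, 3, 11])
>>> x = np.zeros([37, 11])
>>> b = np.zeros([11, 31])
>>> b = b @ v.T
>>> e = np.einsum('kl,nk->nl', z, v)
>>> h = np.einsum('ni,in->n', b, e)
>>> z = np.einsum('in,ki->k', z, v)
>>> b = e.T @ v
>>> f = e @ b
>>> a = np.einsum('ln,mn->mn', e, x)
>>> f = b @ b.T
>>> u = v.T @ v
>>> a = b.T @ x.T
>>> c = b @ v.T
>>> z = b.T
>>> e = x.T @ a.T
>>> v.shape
(3, 31)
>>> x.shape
(37, 11)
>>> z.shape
(31, 11)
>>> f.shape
(11, 11)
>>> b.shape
(11, 31)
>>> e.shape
(11, 31)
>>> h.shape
(11,)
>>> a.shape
(31, 37)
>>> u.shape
(31, 31)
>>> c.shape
(11, 3)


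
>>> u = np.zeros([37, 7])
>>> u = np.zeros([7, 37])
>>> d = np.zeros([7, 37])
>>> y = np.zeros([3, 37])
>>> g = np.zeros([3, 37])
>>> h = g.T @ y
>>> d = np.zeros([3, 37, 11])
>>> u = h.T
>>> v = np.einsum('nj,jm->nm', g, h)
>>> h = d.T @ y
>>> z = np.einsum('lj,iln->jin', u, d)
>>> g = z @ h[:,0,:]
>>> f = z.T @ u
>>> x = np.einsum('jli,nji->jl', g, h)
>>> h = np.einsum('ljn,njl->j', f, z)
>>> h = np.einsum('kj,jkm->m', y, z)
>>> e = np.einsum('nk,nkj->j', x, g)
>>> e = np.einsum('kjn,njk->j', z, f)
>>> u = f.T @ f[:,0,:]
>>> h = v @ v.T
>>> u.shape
(37, 3, 37)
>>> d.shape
(3, 37, 11)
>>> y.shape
(3, 37)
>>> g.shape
(37, 3, 37)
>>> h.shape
(3, 3)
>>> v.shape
(3, 37)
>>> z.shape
(37, 3, 11)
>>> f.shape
(11, 3, 37)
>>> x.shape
(37, 3)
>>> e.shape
(3,)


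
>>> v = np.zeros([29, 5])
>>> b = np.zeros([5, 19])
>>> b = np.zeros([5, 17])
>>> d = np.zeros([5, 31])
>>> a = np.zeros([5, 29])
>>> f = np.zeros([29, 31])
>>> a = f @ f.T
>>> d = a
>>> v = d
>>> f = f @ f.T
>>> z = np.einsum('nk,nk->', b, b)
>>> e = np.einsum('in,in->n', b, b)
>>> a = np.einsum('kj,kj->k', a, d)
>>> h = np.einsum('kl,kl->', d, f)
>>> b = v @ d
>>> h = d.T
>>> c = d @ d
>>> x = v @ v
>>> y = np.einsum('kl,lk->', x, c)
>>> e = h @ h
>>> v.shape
(29, 29)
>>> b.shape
(29, 29)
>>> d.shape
(29, 29)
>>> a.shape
(29,)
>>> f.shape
(29, 29)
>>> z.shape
()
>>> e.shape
(29, 29)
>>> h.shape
(29, 29)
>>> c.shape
(29, 29)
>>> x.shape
(29, 29)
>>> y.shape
()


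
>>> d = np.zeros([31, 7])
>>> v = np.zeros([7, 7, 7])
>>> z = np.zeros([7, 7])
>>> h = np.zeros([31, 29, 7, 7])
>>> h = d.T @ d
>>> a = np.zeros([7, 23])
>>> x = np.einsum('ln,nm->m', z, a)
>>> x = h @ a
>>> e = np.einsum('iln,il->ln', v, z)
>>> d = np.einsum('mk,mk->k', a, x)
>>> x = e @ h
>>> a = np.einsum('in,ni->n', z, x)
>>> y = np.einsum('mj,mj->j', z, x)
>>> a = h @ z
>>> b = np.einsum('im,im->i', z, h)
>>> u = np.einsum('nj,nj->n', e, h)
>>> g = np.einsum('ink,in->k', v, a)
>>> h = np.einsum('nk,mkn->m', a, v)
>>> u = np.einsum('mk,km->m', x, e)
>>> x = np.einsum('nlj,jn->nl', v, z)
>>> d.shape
(23,)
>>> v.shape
(7, 7, 7)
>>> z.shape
(7, 7)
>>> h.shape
(7,)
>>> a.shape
(7, 7)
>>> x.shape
(7, 7)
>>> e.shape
(7, 7)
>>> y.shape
(7,)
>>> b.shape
(7,)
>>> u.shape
(7,)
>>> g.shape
(7,)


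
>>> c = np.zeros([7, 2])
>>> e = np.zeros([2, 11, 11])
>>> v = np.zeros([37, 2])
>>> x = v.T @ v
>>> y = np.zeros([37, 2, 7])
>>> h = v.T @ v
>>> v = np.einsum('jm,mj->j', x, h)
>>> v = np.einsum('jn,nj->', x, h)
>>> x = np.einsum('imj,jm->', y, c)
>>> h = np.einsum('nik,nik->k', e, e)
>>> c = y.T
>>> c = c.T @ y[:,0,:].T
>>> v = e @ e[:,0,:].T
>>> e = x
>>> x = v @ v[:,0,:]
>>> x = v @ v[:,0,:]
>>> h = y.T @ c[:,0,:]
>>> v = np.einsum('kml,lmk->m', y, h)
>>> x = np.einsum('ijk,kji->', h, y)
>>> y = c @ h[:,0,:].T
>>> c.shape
(37, 2, 37)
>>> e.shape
()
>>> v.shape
(2,)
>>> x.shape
()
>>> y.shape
(37, 2, 7)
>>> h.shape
(7, 2, 37)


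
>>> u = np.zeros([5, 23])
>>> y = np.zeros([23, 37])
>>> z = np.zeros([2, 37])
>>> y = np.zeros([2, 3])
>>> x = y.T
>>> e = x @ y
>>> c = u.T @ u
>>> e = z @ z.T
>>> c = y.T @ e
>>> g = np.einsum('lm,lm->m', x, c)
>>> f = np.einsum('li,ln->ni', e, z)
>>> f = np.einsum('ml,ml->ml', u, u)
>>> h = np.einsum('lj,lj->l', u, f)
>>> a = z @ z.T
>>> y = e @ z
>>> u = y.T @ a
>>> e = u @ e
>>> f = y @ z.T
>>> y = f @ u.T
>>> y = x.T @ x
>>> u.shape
(37, 2)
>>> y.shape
(2, 2)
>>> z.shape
(2, 37)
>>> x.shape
(3, 2)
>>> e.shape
(37, 2)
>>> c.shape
(3, 2)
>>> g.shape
(2,)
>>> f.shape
(2, 2)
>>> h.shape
(5,)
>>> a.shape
(2, 2)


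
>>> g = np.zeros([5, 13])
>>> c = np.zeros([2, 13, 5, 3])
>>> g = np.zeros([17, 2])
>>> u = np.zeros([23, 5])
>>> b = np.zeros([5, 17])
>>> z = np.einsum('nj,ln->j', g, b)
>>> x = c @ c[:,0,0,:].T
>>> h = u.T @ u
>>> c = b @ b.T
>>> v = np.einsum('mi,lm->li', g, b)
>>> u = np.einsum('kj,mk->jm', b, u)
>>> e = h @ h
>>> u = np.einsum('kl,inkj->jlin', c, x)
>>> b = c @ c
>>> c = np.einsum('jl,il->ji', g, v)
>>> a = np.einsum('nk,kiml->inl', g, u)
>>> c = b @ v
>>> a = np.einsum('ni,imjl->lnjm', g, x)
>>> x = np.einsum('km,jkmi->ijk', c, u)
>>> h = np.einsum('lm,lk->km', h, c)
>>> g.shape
(17, 2)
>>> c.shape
(5, 2)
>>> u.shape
(2, 5, 2, 13)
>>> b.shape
(5, 5)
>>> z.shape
(2,)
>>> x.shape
(13, 2, 5)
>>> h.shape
(2, 5)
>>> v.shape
(5, 2)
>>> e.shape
(5, 5)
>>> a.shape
(2, 17, 5, 13)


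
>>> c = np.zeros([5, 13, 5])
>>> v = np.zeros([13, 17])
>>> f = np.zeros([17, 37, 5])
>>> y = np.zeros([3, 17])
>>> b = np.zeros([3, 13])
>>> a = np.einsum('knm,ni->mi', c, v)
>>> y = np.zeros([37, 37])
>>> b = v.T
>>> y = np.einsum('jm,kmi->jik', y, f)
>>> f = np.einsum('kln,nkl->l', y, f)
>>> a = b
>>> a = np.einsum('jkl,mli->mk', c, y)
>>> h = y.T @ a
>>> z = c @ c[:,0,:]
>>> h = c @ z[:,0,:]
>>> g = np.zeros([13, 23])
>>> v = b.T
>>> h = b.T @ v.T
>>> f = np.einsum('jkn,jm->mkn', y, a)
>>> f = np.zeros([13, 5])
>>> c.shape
(5, 13, 5)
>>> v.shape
(13, 17)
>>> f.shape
(13, 5)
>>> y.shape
(37, 5, 17)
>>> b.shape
(17, 13)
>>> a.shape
(37, 13)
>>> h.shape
(13, 13)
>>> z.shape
(5, 13, 5)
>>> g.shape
(13, 23)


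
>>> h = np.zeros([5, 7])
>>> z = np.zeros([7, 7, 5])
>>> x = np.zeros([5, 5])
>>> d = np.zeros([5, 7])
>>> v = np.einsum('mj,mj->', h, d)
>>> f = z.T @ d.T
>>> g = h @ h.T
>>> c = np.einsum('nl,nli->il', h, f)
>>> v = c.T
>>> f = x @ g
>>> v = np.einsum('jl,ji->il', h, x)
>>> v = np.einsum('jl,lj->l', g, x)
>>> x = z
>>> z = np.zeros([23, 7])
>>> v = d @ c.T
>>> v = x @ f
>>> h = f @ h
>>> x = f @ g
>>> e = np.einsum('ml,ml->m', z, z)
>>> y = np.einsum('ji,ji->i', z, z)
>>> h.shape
(5, 7)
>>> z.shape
(23, 7)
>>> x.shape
(5, 5)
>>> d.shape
(5, 7)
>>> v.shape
(7, 7, 5)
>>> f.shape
(5, 5)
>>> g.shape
(5, 5)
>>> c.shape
(5, 7)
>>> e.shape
(23,)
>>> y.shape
(7,)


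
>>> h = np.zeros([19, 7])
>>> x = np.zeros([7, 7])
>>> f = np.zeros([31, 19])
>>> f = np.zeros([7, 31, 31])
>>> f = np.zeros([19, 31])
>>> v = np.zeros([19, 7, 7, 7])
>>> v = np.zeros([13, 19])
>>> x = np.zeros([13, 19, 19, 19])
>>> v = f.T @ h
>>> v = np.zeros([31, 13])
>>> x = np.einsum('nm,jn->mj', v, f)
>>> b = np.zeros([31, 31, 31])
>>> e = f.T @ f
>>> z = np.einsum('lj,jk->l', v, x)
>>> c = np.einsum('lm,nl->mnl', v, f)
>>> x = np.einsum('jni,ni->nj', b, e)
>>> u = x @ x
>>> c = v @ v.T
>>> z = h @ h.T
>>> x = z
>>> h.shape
(19, 7)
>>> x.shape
(19, 19)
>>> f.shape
(19, 31)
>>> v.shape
(31, 13)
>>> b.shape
(31, 31, 31)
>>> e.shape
(31, 31)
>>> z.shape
(19, 19)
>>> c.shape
(31, 31)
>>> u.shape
(31, 31)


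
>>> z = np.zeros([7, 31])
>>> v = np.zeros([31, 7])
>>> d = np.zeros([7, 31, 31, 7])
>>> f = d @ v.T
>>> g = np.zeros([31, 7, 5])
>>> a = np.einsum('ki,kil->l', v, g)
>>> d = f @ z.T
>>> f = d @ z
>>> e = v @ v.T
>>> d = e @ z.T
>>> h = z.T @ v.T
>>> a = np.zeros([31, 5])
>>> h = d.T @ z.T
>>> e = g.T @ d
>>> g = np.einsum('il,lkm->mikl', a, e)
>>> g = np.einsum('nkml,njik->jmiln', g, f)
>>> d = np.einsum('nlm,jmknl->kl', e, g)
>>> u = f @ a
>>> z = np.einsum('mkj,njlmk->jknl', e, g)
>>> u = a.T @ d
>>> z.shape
(7, 7, 31, 31)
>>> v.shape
(31, 7)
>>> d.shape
(31, 7)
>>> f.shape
(7, 31, 31, 31)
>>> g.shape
(31, 7, 31, 5, 7)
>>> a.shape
(31, 5)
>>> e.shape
(5, 7, 7)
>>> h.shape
(7, 7)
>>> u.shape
(5, 7)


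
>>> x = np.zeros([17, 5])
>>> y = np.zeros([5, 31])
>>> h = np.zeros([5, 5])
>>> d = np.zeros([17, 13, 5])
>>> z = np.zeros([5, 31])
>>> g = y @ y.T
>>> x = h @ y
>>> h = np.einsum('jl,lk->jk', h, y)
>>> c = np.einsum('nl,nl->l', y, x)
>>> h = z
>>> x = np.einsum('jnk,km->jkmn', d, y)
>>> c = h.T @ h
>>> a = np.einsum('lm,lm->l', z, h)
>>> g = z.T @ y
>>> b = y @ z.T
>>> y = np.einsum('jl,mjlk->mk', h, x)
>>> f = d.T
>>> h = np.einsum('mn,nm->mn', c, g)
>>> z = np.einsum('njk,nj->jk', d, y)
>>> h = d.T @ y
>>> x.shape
(17, 5, 31, 13)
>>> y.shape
(17, 13)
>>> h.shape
(5, 13, 13)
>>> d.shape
(17, 13, 5)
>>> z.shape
(13, 5)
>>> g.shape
(31, 31)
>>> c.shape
(31, 31)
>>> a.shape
(5,)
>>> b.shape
(5, 5)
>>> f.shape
(5, 13, 17)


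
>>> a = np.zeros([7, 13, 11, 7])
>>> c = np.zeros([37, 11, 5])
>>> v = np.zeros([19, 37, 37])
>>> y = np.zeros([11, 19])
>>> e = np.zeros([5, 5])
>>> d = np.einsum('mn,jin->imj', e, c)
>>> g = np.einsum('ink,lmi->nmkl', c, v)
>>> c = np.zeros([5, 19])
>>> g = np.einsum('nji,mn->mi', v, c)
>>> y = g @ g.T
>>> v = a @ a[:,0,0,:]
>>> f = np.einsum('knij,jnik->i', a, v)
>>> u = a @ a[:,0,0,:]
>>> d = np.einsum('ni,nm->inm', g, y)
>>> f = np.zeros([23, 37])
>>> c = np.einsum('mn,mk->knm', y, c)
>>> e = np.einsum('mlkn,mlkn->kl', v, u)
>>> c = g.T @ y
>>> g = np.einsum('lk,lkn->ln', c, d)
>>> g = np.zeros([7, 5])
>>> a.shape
(7, 13, 11, 7)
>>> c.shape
(37, 5)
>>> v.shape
(7, 13, 11, 7)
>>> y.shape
(5, 5)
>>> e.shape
(11, 13)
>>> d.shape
(37, 5, 5)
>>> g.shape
(7, 5)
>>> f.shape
(23, 37)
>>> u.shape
(7, 13, 11, 7)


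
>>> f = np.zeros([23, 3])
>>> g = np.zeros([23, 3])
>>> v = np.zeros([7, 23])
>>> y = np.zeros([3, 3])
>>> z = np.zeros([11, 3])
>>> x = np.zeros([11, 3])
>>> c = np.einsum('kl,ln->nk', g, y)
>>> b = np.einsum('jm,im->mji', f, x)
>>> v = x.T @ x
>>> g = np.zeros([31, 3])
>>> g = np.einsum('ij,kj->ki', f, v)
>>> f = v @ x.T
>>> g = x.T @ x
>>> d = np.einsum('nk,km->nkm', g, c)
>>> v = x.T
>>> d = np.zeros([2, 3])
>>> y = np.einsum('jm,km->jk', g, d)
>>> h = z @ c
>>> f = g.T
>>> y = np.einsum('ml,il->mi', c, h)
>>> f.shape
(3, 3)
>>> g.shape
(3, 3)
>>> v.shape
(3, 11)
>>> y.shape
(3, 11)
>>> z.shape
(11, 3)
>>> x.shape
(11, 3)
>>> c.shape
(3, 23)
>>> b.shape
(3, 23, 11)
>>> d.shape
(2, 3)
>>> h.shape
(11, 23)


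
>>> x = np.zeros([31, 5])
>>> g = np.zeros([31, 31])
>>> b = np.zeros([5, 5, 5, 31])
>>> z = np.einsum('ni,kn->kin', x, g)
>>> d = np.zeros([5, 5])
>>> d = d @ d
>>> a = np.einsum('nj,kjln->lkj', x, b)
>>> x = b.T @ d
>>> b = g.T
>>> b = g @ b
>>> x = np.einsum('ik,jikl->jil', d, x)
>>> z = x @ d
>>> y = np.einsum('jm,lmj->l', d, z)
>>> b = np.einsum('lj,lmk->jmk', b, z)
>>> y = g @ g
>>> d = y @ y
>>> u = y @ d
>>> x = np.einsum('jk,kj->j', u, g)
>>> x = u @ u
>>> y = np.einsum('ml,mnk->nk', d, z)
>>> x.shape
(31, 31)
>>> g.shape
(31, 31)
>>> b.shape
(31, 5, 5)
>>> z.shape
(31, 5, 5)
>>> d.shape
(31, 31)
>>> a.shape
(5, 5, 5)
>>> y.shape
(5, 5)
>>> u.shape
(31, 31)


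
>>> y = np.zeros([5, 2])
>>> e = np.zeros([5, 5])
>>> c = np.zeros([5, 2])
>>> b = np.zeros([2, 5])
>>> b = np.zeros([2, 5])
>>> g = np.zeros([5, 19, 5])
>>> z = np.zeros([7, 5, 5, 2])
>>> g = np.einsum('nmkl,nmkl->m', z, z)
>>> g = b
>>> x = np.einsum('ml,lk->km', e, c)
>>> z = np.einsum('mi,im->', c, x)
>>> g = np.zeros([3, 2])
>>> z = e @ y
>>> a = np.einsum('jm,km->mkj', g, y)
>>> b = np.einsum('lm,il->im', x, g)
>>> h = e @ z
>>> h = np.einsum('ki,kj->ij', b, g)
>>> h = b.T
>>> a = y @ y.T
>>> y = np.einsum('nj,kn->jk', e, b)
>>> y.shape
(5, 3)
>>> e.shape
(5, 5)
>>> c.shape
(5, 2)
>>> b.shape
(3, 5)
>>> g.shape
(3, 2)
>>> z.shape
(5, 2)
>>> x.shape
(2, 5)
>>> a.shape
(5, 5)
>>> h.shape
(5, 3)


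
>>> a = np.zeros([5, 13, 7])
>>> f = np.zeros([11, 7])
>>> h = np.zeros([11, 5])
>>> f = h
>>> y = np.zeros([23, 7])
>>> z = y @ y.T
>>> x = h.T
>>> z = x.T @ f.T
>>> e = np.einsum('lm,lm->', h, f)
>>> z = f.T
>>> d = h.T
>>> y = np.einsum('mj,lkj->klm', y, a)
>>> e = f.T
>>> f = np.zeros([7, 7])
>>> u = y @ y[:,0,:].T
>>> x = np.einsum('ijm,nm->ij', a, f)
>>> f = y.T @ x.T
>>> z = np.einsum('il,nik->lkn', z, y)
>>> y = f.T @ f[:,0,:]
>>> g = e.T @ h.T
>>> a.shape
(5, 13, 7)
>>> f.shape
(23, 5, 5)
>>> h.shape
(11, 5)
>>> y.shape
(5, 5, 5)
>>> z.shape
(11, 23, 13)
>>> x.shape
(5, 13)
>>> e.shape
(5, 11)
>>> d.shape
(5, 11)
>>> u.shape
(13, 5, 13)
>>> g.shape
(11, 11)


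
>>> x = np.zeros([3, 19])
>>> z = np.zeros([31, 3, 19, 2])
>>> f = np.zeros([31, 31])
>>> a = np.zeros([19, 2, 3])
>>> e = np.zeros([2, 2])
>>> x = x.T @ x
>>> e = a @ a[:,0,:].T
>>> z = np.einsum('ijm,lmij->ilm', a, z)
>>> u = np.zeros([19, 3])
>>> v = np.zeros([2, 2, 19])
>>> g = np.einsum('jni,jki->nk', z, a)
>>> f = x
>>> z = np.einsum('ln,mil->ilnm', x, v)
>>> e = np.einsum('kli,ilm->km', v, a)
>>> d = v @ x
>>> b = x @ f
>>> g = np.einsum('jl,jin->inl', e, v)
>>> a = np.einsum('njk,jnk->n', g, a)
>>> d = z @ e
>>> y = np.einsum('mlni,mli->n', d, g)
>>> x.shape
(19, 19)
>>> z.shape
(2, 19, 19, 2)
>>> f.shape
(19, 19)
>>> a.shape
(2,)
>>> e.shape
(2, 3)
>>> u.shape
(19, 3)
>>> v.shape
(2, 2, 19)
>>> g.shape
(2, 19, 3)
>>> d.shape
(2, 19, 19, 3)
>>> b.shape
(19, 19)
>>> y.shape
(19,)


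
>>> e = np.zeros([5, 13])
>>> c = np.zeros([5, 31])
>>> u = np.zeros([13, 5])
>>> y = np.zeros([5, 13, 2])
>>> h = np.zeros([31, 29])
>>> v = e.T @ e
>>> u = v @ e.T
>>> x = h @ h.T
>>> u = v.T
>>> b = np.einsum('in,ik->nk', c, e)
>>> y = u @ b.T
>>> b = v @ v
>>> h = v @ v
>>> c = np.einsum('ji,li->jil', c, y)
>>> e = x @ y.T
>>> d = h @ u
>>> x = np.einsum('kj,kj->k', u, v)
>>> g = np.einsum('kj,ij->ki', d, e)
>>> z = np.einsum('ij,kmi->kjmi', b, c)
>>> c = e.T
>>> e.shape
(31, 13)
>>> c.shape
(13, 31)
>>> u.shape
(13, 13)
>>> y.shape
(13, 31)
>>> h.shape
(13, 13)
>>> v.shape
(13, 13)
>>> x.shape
(13,)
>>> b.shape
(13, 13)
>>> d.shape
(13, 13)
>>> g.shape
(13, 31)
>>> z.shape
(5, 13, 31, 13)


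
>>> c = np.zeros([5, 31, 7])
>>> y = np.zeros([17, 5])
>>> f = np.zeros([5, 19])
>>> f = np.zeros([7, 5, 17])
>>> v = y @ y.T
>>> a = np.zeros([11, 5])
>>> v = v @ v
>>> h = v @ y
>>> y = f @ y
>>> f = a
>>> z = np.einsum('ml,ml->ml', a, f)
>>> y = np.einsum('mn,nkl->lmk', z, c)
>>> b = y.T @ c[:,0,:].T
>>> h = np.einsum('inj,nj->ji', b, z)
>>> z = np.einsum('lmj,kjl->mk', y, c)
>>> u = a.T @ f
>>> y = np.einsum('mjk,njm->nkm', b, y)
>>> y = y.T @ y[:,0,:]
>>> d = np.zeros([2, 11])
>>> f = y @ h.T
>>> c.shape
(5, 31, 7)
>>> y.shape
(31, 5, 31)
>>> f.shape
(31, 5, 5)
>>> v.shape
(17, 17)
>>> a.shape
(11, 5)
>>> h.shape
(5, 31)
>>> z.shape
(11, 5)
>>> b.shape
(31, 11, 5)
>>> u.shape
(5, 5)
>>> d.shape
(2, 11)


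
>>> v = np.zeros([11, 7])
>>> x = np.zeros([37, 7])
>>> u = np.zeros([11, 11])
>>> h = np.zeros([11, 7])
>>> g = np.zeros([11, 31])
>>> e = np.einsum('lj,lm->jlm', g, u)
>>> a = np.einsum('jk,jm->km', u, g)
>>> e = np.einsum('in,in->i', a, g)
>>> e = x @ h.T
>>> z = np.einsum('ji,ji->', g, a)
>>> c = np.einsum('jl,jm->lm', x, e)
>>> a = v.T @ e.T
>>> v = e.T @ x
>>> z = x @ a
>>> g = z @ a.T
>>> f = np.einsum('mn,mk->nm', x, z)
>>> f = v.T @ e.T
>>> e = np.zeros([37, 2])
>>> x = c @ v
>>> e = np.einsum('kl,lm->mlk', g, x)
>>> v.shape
(11, 7)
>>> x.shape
(7, 7)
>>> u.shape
(11, 11)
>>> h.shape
(11, 7)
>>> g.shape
(37, 7)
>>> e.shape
(7, 7, 37)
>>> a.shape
(7, 37)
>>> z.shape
(37, 37)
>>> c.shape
(7, 11)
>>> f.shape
(7, 37)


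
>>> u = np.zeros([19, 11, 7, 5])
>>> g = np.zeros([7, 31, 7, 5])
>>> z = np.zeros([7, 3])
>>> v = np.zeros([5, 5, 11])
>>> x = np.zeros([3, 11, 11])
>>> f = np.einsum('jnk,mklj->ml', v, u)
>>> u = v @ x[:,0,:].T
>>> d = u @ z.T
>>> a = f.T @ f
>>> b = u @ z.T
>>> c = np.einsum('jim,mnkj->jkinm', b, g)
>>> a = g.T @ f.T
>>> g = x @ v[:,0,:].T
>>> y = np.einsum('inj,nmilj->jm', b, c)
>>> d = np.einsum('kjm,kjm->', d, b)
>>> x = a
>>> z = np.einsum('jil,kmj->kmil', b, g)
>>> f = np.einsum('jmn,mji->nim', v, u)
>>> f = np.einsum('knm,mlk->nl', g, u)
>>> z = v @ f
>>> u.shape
(5, 5, 3)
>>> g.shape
(3, 11, 5)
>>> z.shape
(5, 5, 5)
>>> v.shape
(5, 5, 11)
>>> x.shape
(5, 7, 31, 19)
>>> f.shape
(11, 5)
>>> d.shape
()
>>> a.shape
(5, 7, 31, 19)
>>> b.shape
(5, 5, 7)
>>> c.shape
(5, 7, 5, 31, 7)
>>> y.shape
(7, 7)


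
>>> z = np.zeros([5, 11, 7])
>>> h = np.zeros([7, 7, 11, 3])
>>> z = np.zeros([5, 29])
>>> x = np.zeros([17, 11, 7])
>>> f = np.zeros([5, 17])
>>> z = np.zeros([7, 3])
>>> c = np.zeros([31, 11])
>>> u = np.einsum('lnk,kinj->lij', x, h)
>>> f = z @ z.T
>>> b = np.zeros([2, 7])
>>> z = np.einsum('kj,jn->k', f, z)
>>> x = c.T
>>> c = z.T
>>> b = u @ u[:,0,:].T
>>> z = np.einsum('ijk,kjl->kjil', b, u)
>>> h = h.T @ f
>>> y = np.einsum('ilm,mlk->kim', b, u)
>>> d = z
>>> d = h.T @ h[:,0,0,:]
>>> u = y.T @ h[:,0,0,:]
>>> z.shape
(17, 7, 17, 3)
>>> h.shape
(3, 11, 7, 7)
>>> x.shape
(11, 31)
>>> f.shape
(7, 7)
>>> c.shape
(7,)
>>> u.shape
(17, 17, 7)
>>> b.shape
(17, 7, 17)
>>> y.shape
(3, 17, 17)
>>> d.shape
(7, 7, 11, 7)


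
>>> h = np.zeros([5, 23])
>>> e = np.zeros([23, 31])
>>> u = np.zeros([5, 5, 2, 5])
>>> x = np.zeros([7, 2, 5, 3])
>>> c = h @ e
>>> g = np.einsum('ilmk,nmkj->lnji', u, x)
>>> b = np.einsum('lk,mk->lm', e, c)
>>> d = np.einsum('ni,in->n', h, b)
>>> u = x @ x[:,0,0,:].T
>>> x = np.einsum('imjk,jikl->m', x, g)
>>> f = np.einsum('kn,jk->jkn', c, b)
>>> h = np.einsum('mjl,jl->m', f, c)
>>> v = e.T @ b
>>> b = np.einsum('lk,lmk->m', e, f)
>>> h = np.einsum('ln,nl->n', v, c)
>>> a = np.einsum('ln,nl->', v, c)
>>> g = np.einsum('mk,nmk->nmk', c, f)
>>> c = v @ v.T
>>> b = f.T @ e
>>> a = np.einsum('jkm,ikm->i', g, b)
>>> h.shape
(5,)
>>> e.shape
(23, 31)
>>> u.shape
(7, 2, 5, 7)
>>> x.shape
(2,)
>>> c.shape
(31, 31)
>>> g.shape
(23, 5, 31)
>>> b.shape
(31, 5, 31)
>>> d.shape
(5,)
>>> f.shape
(23, 5, 31)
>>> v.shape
(31, 5)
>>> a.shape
(31,)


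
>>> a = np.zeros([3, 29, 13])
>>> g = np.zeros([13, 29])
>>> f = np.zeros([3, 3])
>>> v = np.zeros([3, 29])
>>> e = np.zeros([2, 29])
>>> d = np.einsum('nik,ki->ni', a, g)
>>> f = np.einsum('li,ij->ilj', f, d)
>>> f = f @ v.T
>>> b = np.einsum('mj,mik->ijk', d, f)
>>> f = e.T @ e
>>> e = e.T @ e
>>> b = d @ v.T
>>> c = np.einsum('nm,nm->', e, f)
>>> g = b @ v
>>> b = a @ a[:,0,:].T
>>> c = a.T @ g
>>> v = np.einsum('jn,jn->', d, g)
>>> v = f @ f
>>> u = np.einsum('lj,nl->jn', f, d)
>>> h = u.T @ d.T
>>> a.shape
(3, 29, 13)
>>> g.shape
(3, 29)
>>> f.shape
(29, 29)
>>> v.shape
(29, 29)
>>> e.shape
(29, 29)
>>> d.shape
(3, 29)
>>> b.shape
(3, 29, 3)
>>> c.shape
(13, 29, 29)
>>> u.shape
(29, 3)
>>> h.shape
(3, 3)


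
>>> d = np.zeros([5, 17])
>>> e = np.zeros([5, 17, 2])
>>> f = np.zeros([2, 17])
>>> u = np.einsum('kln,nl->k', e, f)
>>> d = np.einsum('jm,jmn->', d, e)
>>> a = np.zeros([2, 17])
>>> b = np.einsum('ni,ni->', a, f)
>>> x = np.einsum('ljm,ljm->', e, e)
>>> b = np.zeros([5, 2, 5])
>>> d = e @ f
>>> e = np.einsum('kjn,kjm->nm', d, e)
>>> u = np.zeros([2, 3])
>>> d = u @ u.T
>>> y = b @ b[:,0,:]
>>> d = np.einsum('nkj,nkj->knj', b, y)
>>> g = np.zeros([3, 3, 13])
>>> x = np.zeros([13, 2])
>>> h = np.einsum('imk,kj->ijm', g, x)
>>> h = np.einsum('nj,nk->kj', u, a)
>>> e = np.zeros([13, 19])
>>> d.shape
(2, 5, 5)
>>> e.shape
(13, 19)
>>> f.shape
(2, 17)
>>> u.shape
(2, 3)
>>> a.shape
(2, 17)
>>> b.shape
(5, 2, 5)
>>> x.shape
(13, 2)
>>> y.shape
(5, 2, 5)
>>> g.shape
(3, 3, 13)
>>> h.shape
(17, 3)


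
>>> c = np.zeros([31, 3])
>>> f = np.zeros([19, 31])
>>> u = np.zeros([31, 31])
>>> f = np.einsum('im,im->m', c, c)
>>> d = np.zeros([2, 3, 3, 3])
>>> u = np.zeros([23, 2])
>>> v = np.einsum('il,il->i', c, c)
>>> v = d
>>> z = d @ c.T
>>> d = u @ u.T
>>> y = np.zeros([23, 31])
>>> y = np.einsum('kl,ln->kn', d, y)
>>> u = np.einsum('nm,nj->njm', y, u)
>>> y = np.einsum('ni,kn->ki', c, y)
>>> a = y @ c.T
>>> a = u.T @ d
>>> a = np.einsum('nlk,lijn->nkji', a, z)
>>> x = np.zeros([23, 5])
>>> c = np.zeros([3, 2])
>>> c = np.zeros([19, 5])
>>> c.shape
(19, 5)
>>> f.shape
(3,)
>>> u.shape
(23, 2, 31)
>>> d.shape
(23, 23)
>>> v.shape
(2, 3, 3, 3)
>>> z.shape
(2, 3, 3, 31)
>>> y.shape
(23, 3)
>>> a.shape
(31, 23, 3, 3)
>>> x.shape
(23, 5)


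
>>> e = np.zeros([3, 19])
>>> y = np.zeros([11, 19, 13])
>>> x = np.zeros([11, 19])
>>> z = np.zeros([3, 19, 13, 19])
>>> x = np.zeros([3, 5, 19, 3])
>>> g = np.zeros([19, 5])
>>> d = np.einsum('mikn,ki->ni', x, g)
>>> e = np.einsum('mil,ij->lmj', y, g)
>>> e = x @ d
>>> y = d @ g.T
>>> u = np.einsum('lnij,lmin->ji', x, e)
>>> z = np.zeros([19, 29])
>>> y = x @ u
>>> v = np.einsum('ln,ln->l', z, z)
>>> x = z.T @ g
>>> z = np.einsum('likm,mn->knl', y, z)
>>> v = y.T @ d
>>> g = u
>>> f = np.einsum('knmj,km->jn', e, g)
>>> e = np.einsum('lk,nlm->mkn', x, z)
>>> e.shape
(3, 5, 19)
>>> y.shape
(3, 5, 19, 19)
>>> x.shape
(29, 5)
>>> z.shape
(19, 29, 3)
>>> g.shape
(3, 19)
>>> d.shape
(3, 5)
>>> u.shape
(3, 19)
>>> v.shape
(19, 19, 5, 5)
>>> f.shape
(5, 5)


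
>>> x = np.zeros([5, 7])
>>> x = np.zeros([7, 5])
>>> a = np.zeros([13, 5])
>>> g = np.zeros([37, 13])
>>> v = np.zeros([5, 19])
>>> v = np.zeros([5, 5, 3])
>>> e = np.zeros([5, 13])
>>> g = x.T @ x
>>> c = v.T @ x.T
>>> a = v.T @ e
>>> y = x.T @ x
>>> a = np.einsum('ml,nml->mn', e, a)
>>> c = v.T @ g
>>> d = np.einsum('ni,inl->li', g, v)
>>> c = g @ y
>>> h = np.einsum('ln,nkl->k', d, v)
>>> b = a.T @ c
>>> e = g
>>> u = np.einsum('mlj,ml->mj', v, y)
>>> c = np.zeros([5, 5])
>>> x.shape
(7, 5)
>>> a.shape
(5, 3)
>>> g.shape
(5, 5)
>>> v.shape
(5, 5, 3)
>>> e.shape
(5, 5)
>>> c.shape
(5, 5)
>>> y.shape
(5, 5)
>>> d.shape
(3, 5)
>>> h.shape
(5,)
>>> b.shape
(3, 5)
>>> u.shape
(5, 3)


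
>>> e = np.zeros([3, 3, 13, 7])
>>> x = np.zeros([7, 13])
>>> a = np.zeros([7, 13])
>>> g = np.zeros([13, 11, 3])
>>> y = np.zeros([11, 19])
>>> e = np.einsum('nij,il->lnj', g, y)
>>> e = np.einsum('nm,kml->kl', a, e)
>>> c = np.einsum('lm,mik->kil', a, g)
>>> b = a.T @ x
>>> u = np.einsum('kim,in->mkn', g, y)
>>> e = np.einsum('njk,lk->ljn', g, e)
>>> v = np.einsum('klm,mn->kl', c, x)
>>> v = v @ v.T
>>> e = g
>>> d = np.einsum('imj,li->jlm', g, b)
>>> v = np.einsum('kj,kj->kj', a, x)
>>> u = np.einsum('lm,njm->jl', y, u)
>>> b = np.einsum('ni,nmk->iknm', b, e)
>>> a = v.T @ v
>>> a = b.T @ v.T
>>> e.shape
(13, 11, 3)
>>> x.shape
(7, 13)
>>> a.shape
(11, 13, 3, 7)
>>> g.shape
(13, 11, 3)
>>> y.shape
(11, 19)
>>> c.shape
(3, 11, 7)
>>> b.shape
(13, 3, 13, 11)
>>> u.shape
(13, 11)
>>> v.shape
(7, 13)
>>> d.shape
(3, 13, 11)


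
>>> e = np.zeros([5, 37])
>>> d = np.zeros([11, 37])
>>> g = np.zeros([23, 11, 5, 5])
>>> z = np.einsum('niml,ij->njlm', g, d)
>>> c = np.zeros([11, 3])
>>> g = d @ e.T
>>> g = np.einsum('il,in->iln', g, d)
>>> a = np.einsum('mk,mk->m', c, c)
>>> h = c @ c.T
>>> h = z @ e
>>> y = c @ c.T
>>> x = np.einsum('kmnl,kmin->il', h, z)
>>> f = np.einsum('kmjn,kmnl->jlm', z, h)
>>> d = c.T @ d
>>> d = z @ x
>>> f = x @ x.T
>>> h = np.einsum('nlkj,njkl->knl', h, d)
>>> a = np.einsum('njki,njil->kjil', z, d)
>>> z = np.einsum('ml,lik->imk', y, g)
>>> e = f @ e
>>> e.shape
(5, 37)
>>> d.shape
(23, 37, 5, 37)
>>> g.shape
(11, 5, 37)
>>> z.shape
(5, 11, 37)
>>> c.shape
(11, 3)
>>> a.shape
(5, 37, 5, 37)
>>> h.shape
(5, 23, 37)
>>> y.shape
(11, 11)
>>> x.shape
(5, 37)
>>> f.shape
(5, 5)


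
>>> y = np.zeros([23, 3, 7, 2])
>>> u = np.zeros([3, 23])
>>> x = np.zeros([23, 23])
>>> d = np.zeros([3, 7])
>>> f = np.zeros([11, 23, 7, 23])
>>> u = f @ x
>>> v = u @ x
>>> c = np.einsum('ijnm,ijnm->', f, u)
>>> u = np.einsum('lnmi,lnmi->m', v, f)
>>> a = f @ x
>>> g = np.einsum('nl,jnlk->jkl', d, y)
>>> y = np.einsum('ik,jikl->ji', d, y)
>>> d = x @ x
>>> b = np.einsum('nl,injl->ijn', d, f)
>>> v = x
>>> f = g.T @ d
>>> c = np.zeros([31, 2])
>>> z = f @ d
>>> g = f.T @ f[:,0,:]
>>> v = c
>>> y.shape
(23, 3)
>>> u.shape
(7,)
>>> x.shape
(23, 23)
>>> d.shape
(23, 23)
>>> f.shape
(7, 2, 23)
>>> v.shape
(31, 2)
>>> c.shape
(31, 2)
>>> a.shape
(11, 23, 7, 23)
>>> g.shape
(23, 2, 23)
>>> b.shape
(11, 7, 23)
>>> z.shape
(7, 2, 23)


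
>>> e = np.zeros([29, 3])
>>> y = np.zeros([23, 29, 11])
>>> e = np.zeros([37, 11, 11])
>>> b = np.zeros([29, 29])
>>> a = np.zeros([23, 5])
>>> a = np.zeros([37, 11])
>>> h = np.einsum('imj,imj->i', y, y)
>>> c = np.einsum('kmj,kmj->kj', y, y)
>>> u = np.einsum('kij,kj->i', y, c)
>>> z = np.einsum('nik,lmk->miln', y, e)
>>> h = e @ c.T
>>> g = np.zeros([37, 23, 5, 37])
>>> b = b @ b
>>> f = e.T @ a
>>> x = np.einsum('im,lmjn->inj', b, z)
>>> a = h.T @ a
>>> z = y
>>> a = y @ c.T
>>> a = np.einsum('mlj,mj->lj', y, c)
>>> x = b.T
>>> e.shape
(37, 11, 11)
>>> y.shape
(23, 29, 11)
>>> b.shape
(29, 29)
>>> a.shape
(29, 11)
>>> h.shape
(37, 11, 23)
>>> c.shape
(23, 11)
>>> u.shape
(29,)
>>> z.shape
(23, 29, 11)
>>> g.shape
(37, 23, 5, 37)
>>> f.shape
(11, 11, 11)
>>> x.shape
(29, 29)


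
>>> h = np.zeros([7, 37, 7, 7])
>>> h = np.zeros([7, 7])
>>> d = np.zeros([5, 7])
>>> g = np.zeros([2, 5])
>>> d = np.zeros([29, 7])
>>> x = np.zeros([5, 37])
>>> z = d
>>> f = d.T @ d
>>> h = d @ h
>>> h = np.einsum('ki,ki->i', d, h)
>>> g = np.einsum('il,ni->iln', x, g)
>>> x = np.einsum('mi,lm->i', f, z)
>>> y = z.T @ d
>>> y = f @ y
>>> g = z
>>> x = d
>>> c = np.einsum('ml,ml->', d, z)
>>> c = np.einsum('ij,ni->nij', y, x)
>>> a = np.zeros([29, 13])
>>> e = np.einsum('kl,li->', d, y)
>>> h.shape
(7,)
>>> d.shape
(29, 7)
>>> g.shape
(29, 7)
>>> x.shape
(29, 7)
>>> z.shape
(29, 7)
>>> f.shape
(7, 7)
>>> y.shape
(7, 7)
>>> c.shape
(29, 7, 7)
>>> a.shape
(29, 13)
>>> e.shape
()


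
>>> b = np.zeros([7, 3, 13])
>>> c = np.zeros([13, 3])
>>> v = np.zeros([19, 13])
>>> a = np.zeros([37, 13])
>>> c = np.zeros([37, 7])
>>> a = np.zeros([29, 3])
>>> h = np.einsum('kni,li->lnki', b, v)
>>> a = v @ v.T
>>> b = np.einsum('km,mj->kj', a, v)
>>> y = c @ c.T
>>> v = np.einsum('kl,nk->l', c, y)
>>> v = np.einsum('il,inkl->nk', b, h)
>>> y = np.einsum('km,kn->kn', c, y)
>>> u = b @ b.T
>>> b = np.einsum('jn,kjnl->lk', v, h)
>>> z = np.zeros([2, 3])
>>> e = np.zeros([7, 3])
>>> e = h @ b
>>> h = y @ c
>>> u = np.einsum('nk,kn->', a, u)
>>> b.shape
(13, 19)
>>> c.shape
(37, 7)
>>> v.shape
(3, 7)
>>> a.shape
(19, 19)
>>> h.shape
(37, 7)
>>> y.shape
(37, 37)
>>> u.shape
()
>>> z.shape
(2, 3)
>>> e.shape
(19, 3, 7, 19)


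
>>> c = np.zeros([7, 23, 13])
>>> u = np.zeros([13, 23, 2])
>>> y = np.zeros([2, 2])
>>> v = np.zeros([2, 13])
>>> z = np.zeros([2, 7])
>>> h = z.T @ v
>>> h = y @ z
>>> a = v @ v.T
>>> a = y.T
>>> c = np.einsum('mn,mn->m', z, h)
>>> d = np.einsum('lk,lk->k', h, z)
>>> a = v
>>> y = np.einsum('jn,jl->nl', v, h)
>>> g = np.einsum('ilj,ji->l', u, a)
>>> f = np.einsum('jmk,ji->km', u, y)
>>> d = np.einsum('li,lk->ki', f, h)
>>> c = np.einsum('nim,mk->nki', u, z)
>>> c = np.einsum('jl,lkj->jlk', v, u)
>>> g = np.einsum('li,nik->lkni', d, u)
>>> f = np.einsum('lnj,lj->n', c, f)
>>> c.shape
(2, 13, 23)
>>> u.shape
(13, 23, 2)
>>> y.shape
(13, 7)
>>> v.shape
(2, 13)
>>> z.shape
(2, 7)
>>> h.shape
(2, 7)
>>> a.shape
(2, 13)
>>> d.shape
(7, 23)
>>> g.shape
(7, 2, 13, 23)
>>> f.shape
(13,)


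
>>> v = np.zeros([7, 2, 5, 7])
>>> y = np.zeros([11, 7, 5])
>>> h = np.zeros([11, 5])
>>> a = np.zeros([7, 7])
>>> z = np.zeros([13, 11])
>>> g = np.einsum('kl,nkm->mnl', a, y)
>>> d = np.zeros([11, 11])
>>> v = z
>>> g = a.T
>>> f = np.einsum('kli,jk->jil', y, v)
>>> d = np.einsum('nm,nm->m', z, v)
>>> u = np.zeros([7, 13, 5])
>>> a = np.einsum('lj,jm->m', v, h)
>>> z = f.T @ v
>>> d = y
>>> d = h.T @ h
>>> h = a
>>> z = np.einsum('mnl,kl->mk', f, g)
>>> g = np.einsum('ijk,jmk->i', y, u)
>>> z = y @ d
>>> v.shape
(13, 11)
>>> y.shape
(11, 7, 5)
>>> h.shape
(5,)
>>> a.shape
(5,)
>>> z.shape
(11, 7, 5)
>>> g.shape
(11,)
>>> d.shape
(5, 5)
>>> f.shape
(13, 5, 7)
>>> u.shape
(7, 13, 5)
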